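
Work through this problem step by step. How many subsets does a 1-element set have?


The power set of a set with n elements has 2^n elements.
|P(S)| = 2^1 = 2

2


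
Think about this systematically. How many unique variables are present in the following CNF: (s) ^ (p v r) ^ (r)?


Identify each variable that appears in the formula.
Variables found: p, r, s
Count = 3

3


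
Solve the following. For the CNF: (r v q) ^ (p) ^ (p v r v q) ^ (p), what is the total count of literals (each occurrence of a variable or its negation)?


Counting literals in each clause:
Clause 1: 2 literal(s)
Clause 2: 1 literal(s)
Clause 3: 3 literal(s)
Clause 4: 1 literal(s)
Total = 7

7


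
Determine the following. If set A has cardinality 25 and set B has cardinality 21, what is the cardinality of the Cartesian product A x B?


The Cartesian product A x B contains all ordered pairs (a, b).
|A x B| = |A| * |B| = 25 * 21 = 525

525


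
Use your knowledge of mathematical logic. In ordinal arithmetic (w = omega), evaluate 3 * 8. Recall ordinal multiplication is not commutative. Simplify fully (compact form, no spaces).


Compute 3 * 8.
Ordinal * is associative and left-distributive over +, but NOT commutative; for finite n>1, n*w = w but w*n stays w*n.
Both finite; ordinal * agrees with natural *: 3 * 8 = 24.
Result = 24

24


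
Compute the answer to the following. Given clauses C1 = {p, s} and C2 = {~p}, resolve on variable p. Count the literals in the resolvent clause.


Remove p from C1 and ~p from C2.
C1 remainder: {s}
C2 remainder: {}
Union (resolvent): {s}
Resolvent has 1 literal(s).

1


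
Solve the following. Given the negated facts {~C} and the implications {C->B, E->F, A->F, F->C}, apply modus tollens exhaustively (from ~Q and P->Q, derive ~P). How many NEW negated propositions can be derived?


Initial negated facts: {~C}
Apply modus tollens to closure:
  ~C and F->C  =>  ~F
  ~F and E->F  =>  ~E
  ~F and A->F  =>  ~A
Final negated: {~A, ~C, ~E, ~F}
New negations: {~A, ~E, ~F}
Count = 3

3


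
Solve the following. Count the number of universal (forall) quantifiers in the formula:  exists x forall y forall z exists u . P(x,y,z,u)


Quantifier prefix: exists x forall y forall z exists u
Mark each quantifier type:
  E U U E
Universal count = 2, Existential count = 2
Asked for universal (forall) quantifiers: 2

2


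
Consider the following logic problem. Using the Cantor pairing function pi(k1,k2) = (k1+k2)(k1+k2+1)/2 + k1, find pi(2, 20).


k1 + k2 = 22
(k1+k2)(k1+k2+1)/2 = 22 * 23 / 2 = 253
pi = 253 + 2 = 255

255


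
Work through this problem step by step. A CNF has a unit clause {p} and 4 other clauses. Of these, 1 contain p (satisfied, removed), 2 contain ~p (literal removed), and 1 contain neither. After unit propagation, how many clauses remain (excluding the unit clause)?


Satisfied (removed): 1
Shortened (remain): 2
Unchanged (remain): 1
Remaining = 2 + 1 = 3

3


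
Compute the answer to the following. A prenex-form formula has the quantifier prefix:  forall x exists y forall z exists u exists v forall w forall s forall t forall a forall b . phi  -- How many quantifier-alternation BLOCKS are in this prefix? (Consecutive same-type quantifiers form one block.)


Quantifier-type sequence: A E A E E A A A A A  (A=forall, E=exists)
Group into maximal same-type runs:
  Ax1 | Ex1 | Ax1 | Ex2 | Ax5
Number of blocks = 5

5


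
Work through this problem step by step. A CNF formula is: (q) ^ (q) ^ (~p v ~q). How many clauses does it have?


A CNF formula is a conjunction of clauses.
Clauses are separated by ^.
Counting the conjuncts: 3 clauses.

3


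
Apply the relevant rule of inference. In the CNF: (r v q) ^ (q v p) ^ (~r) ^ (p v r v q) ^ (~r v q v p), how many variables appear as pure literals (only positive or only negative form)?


Check each variable for pure literal status:
p: pure positive
q: pure positive
r: mixed (not pure)
Pure literal count = 2

2


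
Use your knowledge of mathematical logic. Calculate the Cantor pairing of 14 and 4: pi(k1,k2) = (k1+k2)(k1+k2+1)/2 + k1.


k1 + k2 = 18
(k1+k2)(k1+k2+1)/2 = 18 * 19 / 2 = 171
pi = 171 + 14 = 185

185


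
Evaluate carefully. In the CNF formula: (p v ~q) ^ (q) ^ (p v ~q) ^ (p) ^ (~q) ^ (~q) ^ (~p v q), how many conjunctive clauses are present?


A CNF formula is a conjunction of clauses.
Clauses are separated by ^.
Counting the conjuncts: 7 clauses.

7


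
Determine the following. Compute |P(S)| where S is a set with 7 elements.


The power set of a set with n elements has 2^n elements.
|P(S)| = 2^7 = 128

128


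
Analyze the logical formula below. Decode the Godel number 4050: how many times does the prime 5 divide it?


Factorize 4050 by dividing by 5 repeatedly.
Division steps: 5 divides 4050 exactly 2 time(s).
Exponent of 5 = 2

2


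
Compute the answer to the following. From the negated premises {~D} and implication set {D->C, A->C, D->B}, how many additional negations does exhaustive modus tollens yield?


Initial negated facts: {~D}
Apply modus tollens to closure:
  (no implication fires)
Final negated: {~D}
New negations: {(none)}
Count = 0

0


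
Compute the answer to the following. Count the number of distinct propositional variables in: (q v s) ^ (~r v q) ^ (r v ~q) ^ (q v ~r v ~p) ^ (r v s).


Identify each variable that appears in the formula.
Variables found: p, q, r, s
Count = 4

4


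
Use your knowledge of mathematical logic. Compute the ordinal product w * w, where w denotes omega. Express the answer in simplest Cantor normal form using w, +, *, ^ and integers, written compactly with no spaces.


Compute w * w.
Ordinal * is associative and left-distributive over +, but NOT commutative; for finite n>1, n*w = w but w*n stays w*n.
w * w = w^2 by definition.
Result = w^2

w^2


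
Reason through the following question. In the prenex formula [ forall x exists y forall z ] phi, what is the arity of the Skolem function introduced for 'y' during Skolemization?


Quantifier prefix: forall x exists y forall z
'y' is existentially quantified at position 2.
Universal variables preceding it: x
Skolem function arity = 1

1


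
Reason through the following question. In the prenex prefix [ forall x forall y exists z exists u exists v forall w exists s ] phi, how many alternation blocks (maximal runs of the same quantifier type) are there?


Quantifier-type sequence: A A E E E A E  (A=forall, E=exists)
Group into maximal same-type runs:
  Ax2 | Ex3 | Ax1 | Ex1
Number of blocks = 4

4


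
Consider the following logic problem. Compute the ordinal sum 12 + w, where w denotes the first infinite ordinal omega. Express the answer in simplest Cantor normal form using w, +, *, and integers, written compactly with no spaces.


Compute 12 + w.
Ordinal + is associative but NOT commutative; for finite n>0, n + w = w but w + n stays w+n.
Any finite left addend is absorbed by w on the right: 12 + w = w.
Result = w

w


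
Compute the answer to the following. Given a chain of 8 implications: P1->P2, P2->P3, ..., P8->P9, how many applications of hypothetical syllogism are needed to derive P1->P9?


With 8 implications in a chain connecting 9 propositions:
P1->P2, P2->P3, ..., P8->P9
Steps needed = (number of implications) - 1 = 8 - 1 = 7

7


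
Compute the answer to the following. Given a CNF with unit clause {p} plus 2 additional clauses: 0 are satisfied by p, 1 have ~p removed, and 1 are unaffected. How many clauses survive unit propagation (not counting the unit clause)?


Satisfied (removed): 0
Shortened (remain): 1
Unchanged (remain): 1
Remaining = 1 + 1 = 2

2


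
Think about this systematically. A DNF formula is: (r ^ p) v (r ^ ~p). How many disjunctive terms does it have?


A DNF formula is a disjunction of terms (conjunctions).
Terms are separated by v.
Counting the disjuncts: 2 terms.

2


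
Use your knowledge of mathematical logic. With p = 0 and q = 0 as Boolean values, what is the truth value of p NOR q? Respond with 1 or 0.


p = 0, q = 0
Operation: p NOR q
Evaluate: 0 NOR 0 = 1

1


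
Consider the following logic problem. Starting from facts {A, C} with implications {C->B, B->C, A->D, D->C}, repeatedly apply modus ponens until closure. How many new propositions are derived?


Initial facts: {A, C}
Apply modus ponens to closure:
  C and C->B  =>  B
  A and A->D  =>  D
Final known: {A, B, C, D}
New propositions: {B, D}
Count = 2

2


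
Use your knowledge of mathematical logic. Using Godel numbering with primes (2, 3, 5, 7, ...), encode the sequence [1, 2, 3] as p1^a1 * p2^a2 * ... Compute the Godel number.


Encode each element as an exponent of the corresponding prime:
  2^1 = 2
  3^2 = 9
  5^3 = 125
Product = 2 * 9 * 125 = 2250

2250


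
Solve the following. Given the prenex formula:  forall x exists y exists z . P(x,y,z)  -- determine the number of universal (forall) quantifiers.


Quantifier prefix: forall x exists y exists z
Mark each quantifier type:
  U E E
Universal count = 1, Existential count = 2
Asked for universal (forall) quantifiers: 1

1


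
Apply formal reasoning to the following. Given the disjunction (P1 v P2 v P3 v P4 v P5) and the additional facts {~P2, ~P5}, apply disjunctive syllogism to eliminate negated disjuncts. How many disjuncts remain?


Original disjuncts (5): P1, P2, P3, P4, P5
Negated (eliminate): ~P2, ~P5
Remaining disjuncts: P1, P3, P4
Count = 5 - 2 = 3

3


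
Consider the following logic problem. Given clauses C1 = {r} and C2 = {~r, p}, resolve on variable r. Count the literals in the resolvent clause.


Remove r from C1 and ~r from C2.
C1 remainder: {}
C2 remainder: {p}
Union (resolvent): {p}
Resolvent has 1 literal(s).

1


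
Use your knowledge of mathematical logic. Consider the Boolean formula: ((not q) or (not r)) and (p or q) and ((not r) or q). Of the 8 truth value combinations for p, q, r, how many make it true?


Evaluate all 8 assignments for p, q, r:
p=0, q=0, r=0: 0
p=0, q=0, r=1: 0
p=0, q=1, r=0: 1
p=0, q=1, r=1: 0
p=1, q=0, r=0: 1
p=1, q=0, r=1: 0
p=1, q=1, r=0: 1
p=1, q=1, r=1: 0
Satisfying count = 3

3


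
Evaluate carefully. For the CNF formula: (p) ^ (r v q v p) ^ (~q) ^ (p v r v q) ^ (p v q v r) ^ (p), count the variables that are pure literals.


Check each variable for pure literal status:
p: pure positive
q: mixed (not pure)
r: pure positive
Pure literal count = 2

2


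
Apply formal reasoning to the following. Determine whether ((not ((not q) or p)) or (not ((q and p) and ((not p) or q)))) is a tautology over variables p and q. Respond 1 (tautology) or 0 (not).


Check all 4 assignments:
p=0, q=0: 1
p=0, q=1: 1
p=1, q=0: 1
p=1, q=1: 0
Satisfying count = 3/4.
Tautology iff count = 4: no.

0


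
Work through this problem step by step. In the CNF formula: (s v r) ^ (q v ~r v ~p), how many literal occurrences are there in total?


Counting literals in each clause:
Clause 1: 2 literal(s)
Clause 2: 3 literal(s)
Total = 5

5


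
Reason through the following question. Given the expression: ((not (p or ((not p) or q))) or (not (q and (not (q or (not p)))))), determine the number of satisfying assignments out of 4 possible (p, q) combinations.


Check all 4 assignments:
p=0, q=0: 1
p=0, q=1: 1
p=1, q=0: 1
p=1, q=1: 1
Count of True = 4

4


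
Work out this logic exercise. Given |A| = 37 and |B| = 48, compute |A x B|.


The Cartesian product A x B contains all ordered pairs (a, b).
|A x B| = |A| * |B| = 37 * 48 = 1776

1776


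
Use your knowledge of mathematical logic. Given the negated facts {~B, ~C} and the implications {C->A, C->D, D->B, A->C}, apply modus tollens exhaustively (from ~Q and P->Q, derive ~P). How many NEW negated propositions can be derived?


Initial negated facts: {~B, ~C}
Apply modus tollens to closure:
  ~B and D->B  =>  ~D
  ~C and A->C  =>  ~A
Final negated: {~A, ~B, ~C, ~D}
New negations: {~A, ~D}
Count = 2

2


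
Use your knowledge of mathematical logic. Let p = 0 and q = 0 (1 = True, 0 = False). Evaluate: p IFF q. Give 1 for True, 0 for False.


p = 0, q = 0
Operation: p IFF q
Evaluate: 0 IFF 0 = 1

1


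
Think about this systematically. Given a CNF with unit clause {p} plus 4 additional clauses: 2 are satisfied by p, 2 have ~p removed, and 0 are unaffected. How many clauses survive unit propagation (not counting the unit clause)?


Satisfied (removed): 2
Shortened (remain): 2
Unchanged (remain): 0
Remaining = 2 + 0 = 2

2


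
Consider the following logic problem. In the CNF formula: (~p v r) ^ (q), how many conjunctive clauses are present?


A CNF formula is a conjunction of clauses.
Clauses are separated by ^.
Counting the conjuncts: 2 clauses.

2


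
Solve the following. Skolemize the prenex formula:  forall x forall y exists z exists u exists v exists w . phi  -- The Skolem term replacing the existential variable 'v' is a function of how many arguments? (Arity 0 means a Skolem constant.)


Quantifier prefix: forall x forall y exists z exists u exists v exists w
'v' is existentially quantified at position 5.
Universal variables preceding it: x, y
Skolem function arity = 2

2


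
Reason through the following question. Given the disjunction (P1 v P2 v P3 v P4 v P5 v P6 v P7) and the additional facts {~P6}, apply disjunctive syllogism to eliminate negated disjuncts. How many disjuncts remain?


Original disjuncts (7): P1, P2, P3, P4, P5, P6, P7
Negated (eliminate): ~P6
Remaining disjuncts: P1, P2, P3, P4, P5, P7
Count = 7 - 1 = 6

6


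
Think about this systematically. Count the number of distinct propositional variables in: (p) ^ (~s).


Identify each variable that appears in the formula.
Variables found: p, s
Count = 2

2


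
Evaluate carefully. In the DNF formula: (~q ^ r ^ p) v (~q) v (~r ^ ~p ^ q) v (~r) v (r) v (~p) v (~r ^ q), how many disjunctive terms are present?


A DNF formula is a disjunction of terms (conjunctions).
Terms are separated by v.
Counting the disjuncts: 7 terms.

7


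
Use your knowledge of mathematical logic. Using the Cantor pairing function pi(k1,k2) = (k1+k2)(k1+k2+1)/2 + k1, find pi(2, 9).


k1 + k2 = 11
(k1+k2)(k1+k2+1)/2 = 11 * 12 / 2 = 66
pi = 66 + 2 = 68

68


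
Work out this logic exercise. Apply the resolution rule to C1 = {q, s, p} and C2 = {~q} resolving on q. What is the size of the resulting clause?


Remove q from C1 and ~q from C2.
C1 remainder: {s, p}
C2 remainder: {}
Union (resolvent): {p, s}
Resolvent has 2 literal(s).

2


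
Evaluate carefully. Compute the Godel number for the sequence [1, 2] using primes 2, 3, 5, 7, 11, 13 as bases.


Encode each element as an exponent of the corresponding prime:
  2^1 = 2
  3^2 = 9
Product = 2 * 9 = 18

18


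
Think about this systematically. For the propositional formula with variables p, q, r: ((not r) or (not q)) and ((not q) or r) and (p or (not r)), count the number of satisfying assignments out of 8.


Evaluate all 8 assignments for p, q, r:
p=0, q=0, r=0: 1
p=0, q=0, r=1: 0
p=0, q=1, r=0: 0
p=0, q=1, r=1: 0
p=1, q=0, r=0: 1
p=1, q=0, r=1: 1
p=1, q=1, r=0: 0
p=1, q=1, r=1: 0
Satisfying count = 3

3


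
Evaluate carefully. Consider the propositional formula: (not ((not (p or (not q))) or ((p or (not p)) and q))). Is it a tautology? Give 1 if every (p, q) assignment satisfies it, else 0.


Check all 4 assignments:
p=0, q=0: 1
p=0, q=1: 0
p=1, q=0: 1
p=1, q=1: 0
Satisfying count = 2/4.
Tautology iff count = 4: no.

0


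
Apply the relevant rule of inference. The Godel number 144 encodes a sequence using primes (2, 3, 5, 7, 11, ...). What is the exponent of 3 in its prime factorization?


Factorize 144 by dividing by 3 repeatedly.
Division steps: 3 divides 144 exactly 2 time(s).
Exponent of 3 = 2

2


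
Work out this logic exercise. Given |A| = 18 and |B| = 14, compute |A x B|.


The Cartesian product A x B contains all ordered pairs (a, b).
|A x B| = |A| * |B| = 18 * 14 = 252

252


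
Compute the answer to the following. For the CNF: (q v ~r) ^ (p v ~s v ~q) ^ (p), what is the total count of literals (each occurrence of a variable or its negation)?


Counting literals in each clause:
Clause 1: 2 literal(s)
Clause 2: 3 literal(s)
Clause 3: 1 literal(s)
Total = 6

6


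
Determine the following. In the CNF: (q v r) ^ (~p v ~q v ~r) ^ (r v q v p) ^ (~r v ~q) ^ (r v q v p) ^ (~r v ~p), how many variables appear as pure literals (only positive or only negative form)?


Check each variable for pure literal status:
p: mixed (not pure)
q: mixed (not pure)
r: mixed (not pure)
Pure literal count = 0

0


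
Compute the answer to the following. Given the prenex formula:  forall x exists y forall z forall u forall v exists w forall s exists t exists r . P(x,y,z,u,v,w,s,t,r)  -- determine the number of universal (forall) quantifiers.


Quantifier prefix: forall x exists y forall z forall u forall v exists w forall s exists t exists r
Mark each quantifier type:
  U E U U U E U E E
Universal count = 5, Existential count = 4
Asked for universal (forall) quantifiers: 5

5


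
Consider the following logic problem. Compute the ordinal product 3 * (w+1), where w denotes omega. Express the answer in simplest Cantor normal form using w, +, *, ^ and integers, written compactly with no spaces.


Compute 3 * (w+1).
Ordinal * is associative and left-distributive over +, but NOT commutative; for finite n>1, n*w = w but w*n stays w*n.
By left-distributivity: 3 * (w+1) = 3*w + 3*1 = w + 3 = w+3.
Result = w+3

w+3


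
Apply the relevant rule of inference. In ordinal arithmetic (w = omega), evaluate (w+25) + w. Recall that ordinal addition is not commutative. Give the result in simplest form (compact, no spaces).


Compute (w+25) + w.
Ordinal + is associative but NOT commutative; for finite n>0, n + w = w but w + n stays w+n.
(w+25) + w = w + (25+w) = w + w = w*2 (the finite tail 25 is absorbed by the right w).
Result = w*2

w*2


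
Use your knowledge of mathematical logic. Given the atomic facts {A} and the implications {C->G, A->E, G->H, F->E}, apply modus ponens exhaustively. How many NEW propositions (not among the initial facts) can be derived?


Initial facts: {A}
Apply modus ponens to closure:
  A and A->E  =>  E
Final known: {A, E}
New propositions: {E}
Count = 1

1


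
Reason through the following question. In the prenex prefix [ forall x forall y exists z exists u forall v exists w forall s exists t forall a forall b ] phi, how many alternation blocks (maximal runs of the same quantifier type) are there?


Quantifier-type sequence: A A E E A E A E A A  (A=forall, E=exists)
Group into maximal same-type runs:
  Ax2 | Ex2 | Ax1 | Ex1 | Ax1 | Ex1 | Ax2
Number of blocks = 7

7


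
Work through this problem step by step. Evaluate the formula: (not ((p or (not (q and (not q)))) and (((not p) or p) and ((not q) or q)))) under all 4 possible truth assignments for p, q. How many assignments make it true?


Check all 4 assignments:
p=0, q=0: 0
p=0, q=1: 0
p=1, q=0: 0
p=1, q=1: 0
Count of True = 0

0


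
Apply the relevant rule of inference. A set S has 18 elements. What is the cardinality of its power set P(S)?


The power set of a set with n elements has 2^n elements.
|P(S)| = 2^18 = 262144

262144


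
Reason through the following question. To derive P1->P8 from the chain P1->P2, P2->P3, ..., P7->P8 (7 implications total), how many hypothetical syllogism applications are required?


With 7 implications in a chain connecting 8 propositions:
P1->P2, P2->P3, ..., P7->P8
Steps needed = (number of implications) - 1 = 7 - 1 = 6

6


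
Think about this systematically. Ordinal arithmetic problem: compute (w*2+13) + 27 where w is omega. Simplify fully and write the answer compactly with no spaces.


Compute (w*2+13) + 27.
Ordinal + is associative but NOT commutative; for finite n>0, n + w = w but w + n stays w+n.
By associativity: (w*2+13) + 27 = w*2 + (13+27) = w*2+40.
Result = w*2+40

w*2+40


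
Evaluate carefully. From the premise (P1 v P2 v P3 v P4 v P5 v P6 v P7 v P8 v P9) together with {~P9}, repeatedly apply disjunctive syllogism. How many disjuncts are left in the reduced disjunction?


Original disjuncts (9): P1, P2, P3, P4, P5, P6, P7, P8, P9
Negated (eliminate): ~P9
Remaining disjuncts: P1, P2, P3, P4, P5, P6, P7, P8
Count = 9 - 1 = 8

8


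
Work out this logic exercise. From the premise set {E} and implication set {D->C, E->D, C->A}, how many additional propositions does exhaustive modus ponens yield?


Initial facts: {E}
Apply modus ponens to closure:
  E and E->D  =>  D
  D and D->C  =>  C
  C and C->A  =>  A
Final known: {A, C, D, E}
New propositions: {A, C, D}
Count = 3

3


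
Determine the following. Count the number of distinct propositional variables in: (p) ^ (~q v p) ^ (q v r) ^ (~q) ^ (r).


Identify each variable that appears in the formula.
Variables found: p, q, r
Count = 3

3


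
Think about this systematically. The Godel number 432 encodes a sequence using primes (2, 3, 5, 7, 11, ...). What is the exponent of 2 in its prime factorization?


Factorize 432 by dividing by 2 repeatedly.
Division steps: 2 divides 432 exactly 4 time(s).
Exponent of 2 = 4

4


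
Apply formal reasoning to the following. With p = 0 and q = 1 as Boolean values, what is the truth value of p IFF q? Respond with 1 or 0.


p = 0, q = 1
Operation: p IFF q
Evaluate: 0 IFF 1 = 0

0


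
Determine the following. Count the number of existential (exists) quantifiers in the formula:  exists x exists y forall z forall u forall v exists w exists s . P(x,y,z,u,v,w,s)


Quantifier prefix: exists x exists y forall z forall u forall v exists w exists s
Mark each quantifier type:
  E E U U U E E
Universal count = 3, Existential count = 4
Asked for existential (exists) quantifiers: 4

4


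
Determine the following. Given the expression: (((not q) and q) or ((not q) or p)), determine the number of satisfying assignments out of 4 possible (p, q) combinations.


Check all 4 assignments:
p=0, q=0: 1
p=0, q=1: 0
p=1, q=0: 1
p=1, q=1: 1
Count of True = 3

3


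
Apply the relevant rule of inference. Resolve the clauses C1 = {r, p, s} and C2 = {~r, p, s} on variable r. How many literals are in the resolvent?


Remove r from C1 and ~r from C2.
C1 remainder: {p, s}
C2 remainder: {p, s}
Union (resolvent): {p, s}
Resolvent has 2 literal(s).

2


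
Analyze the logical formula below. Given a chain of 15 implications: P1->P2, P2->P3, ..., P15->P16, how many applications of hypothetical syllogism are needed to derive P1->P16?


With 15 implications in a chain connecting 16 propositions:
P1->P2, P2->P3, ..., P15->P16
Steps needed = (number of implications) - 1 = 15 - 1 = 14

14


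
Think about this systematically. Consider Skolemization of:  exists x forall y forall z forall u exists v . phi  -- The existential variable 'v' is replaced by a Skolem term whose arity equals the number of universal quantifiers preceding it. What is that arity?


Quantifier prefix: exists x forall y forall z forall u exists v
'v' is existentially quantified at position 5.
Universal variables preceding it: y, z, u
Skolem function arity = 3

3


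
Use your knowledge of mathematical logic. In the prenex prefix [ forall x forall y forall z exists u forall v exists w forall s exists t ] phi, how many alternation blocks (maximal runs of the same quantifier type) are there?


Quantifier-type sequence: A A A E A E A E  (A=forall, E=exists)
Group into maximal same-type runs:
  Ax3 | Ex1 | Ax1 | Ex1 | Ax1 | Ex1
Number of blocks = 6

6


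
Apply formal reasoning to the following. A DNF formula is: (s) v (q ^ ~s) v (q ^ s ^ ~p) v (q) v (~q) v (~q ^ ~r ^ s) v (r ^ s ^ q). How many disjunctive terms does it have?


A DNF formula is a disjunction of terms (conjunctions).
Terms are separated by v.
Counting the disjuncts: 7 terms.

7


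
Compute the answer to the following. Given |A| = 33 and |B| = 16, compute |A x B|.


The Cartesian product A x B contains all ordered pairs (a, b).
|A x B| = |A| * |B| = 33 * 16 = 528

528


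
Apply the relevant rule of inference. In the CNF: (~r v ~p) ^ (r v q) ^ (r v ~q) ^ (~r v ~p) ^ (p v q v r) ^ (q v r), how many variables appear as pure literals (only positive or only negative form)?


Check each variable for pure literal status:
p: mixed (not pure)
q: mixed (not pure)
r: mixed (not pure)
Pure literal count = 0

0


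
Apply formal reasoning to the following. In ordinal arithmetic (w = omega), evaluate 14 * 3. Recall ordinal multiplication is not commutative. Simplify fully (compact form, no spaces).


Compute 14 * 3.
Ordinal * is associative and left-distributive over +, but NOT commutative; for finite n>1, n*w = w but w*n stays w*n.
Both finite; ordinal * agrees with natural *: 14 * 3 = 42.
Result = 42

42


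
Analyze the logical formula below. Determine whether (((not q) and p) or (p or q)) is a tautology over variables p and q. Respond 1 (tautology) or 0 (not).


Check all 4 assignments:
p=0, q=0: 0
p=0, q=1: 1
p=1, q=0: 1
p=1, q=1: 1
Satisfying count = 3/4.
Tautology iff count = 4: no.

0


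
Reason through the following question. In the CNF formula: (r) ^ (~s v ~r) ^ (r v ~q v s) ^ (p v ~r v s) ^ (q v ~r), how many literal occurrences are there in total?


Counting literals in each clause:
Clause 1: 1 literal(s)
Clause 2: 2 literal(s)
Clause 3: 3 literal(s)
Clause 4: 3 literal(s)
Clause 5: 2 literal(s)
Total = 11

11


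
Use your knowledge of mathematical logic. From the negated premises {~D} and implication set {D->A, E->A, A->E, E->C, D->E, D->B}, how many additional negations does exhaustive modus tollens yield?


Initial negated facts: {~D}
Apply modus tollens to closure:
  (no implication fires)
Final negated: {~D}
New negations: {(none)}
Count = 0

0


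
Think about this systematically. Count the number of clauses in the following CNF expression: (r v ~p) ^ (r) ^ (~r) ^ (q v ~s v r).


A CNF formula is a conjunction of clauses.
Clauses are separated by ^.
Counting the conjuncts: 4 clauses.

4


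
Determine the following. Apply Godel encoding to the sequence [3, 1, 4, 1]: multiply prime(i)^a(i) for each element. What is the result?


Encode each element as an exponent of the corresponding prime:
  2^3 = 8
  3^1 = 3
  5^4 = 625
  7^1 = 7
Product = 8 * 3 * 625 * 7 = 105000

105000


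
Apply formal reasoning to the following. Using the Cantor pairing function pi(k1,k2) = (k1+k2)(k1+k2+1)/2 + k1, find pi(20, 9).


k1 + k2 = 29
(k1+k2)(k1+k2+1)/2 = 29 * 30 / 2 = 435
pi = 435 + 20 = 455

455


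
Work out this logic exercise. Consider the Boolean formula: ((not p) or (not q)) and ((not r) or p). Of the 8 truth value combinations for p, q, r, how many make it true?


Evaluate all 8 assignments for p, q, r:
p=0, q=0, r=0: 1
p=0, q=0, r=1: 0
p=0, q=1, r=0: 1
p=0, q=1, r=1: 0
p=1, q=0, r=0: 1
p=1, q=0, r=1: 1
p=1, q=1, r=0: 0
p=1, q=1, r=1: 0
Satisfying count = 4

4


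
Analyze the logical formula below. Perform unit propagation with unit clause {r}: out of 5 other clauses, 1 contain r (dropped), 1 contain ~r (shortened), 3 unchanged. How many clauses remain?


Satisfied (removed): 1
Shortened (remain): 1
Unchanged (remain): 3
Remaining = 1 + 3 = 4

4


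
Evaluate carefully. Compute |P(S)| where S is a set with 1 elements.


The power set of a set with n elements has 2^n elements.
|P(S)| = 2^1 = 2

2


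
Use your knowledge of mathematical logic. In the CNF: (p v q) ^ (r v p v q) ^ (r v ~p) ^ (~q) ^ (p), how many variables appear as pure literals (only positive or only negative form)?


Check each variable for pure literal status:
p: mixed (not pure)
q: mixed (not pure)
r: pure positive
Pure literal count = 1

1


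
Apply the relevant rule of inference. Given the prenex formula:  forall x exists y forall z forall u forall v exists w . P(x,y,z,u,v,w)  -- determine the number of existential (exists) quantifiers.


Quantifier prefix: forall x exists y forall z forall u forall v exists w
Mark each quantifier type:
  U E U U U E
Universal count = 4, Existential count = 2
Asked for existential (exists) quantifiers: 2

2


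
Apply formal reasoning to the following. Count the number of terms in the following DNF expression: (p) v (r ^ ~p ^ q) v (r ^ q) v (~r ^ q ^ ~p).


A DNF formula is a disjunction of terms (conjunctions).
Terms are separated by v.
Counting the disjuncts: 4 terms.

4


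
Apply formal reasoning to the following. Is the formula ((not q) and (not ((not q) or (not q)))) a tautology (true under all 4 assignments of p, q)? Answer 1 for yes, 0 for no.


Check all 4 assignments:
p=0, q=0: 0
p=0, q=1: 0
p=1, q=0: 0
p=1, q=1: 0
Satisfying count = 0/4.
Tautology iff count = 4: no.

0


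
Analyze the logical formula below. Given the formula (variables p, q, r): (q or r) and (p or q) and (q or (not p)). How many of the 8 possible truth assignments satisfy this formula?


Evaluate all 8 assignments for p, q, r:
p=0, q=0, r=0: 0
p=0, q=0, r=1: 0
p=0, q=1, r=0: 1
p=0, q=1, r=1: 1
p=1, q=0, r=0: 0
p=1, q=0, r=1: 0
p=1, q=1, r=0: 1
p=1, q=1, r=1: 1
Satisfying count = 4

4


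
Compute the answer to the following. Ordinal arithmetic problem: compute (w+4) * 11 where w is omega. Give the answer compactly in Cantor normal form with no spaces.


Compute (w+4) * 11.
Ordinal * is associative and left-distributive over +, but NOT commutative; for finite n>1, n*w = w but w*n stays w*n.
(w+4) * 11 = (w+4) repeated 11 times. Each intermediate +4 is absorbed by the following w; only the last survives: w*11+4.
Result = w*11+4

w*11+4


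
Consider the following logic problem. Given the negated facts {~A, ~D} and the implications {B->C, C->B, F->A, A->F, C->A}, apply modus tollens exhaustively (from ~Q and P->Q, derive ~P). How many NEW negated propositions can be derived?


Initial negated facts: {~A, ~D}
Apply modus tollens to closure:
  ~A and F->A  =>  ~F
  ~A and C->A  =>  ~C
  ~C and B->C  =>  ~B
Final negated: {~A, ~B, ~C, ~D, ~F}
New negations: {~B, ~C, ~F}
Count = 3

3


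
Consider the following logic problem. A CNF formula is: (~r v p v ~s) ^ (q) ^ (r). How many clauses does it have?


A CNF formula is a conjunction of clauses.
Clauses are separated by ^.
Counting the conjuncts: 3 clauses.

3


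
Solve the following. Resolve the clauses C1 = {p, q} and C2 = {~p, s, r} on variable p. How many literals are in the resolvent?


Remove p from C1 and ~p from C2.
C1 remainder: {q}
C2 remainder: {s, r}
Union (resolvent): {q, r, s}
Resolvent has 3 literal(s).

3


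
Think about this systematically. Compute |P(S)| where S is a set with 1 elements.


The power set of a set with n elements has 2^n elements.
|P(S)| = 2^1 = 2

2


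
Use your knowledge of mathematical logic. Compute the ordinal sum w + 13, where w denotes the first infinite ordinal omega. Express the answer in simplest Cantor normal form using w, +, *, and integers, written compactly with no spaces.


Compute w + 13.
Ordinal + is associative but NOT commutative; for finite n>0, n + w = w but w + n stays w+n.
w + 13 is already in normal form (a successor ordinal beyond w).
Result = w+13

w+13


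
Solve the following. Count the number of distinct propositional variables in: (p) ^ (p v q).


Identify each variable that appears in the formula.
Variables found: p, q
Count = 2

2


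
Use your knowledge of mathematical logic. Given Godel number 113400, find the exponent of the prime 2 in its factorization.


Factorize 113400 by dividing by 2 repeatedly.
Division steps: 2 divides 113400 exactly 3 time(s).
Exponent of 2 = 3

3


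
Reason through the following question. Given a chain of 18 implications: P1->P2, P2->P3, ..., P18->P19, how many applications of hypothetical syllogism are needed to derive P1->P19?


With 18 implications in a chain connecting 19 propositions:
P1->P2, P2->P3, ..., P18->P19
Steps needed = (number of implications) - 1 = 18 - 1 = 17

17


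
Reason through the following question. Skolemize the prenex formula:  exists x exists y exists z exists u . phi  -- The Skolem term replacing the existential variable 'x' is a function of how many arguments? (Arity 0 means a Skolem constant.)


Quantifier prefix: exists x exists y exists z exists u
'x' is existentially quantified at position 1.
No universal quantifiers precede it.
Skolem function arity = 0 (a Skolem constant)

0


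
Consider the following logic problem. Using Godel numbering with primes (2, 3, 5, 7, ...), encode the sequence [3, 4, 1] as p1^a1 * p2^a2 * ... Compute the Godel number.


Encode each element as an exponent of the corresponding prime:
  2^3 = 8
  3^4 = 81
  5^1 = 5
Product = 8 * 81 * 5 = 3240

3240


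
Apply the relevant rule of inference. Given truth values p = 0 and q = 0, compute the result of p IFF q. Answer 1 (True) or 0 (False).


p = 0, q = 0
Operation: p IFF q
Evaluate: 0 IFF 0 = 1

1


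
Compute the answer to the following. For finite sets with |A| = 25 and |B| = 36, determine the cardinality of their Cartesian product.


The Cartesian product A x B contains all ordered pairs (a, b).
|A x B| = |A| * |B| = 25 * 36 = 900

900


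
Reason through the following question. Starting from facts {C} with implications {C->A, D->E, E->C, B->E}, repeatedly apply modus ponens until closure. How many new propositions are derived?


Initial facts: {C}
Apply modus ponens to closure:
  C and C->A  =>  A
Final known: {A, C}
New propositions: {A}
Count = 1

1


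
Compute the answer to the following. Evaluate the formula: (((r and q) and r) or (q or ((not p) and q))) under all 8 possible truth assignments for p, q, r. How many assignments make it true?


Check all 8 assignments:
p=0, q=0, r=0: 0
p=0, q=0, r=1: 0
p=0, q=1, r=0: 1
p=0, q=1, r=1: 1
p=1, q=0, r=0: 0
p=1, q=0, r=1: 0
p=1, q=1, r=0: 1
p=1, q=1, r=1: 1
Count of True = 4

4


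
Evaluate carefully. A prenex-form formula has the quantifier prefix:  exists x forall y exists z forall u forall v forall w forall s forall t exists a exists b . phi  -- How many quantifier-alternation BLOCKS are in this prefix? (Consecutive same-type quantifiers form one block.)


Quantifier-type sequence: E A E A A A A A E E  (A=forall, E=exists)
Group into maximal same-type runs:
  Ex1 | Ax1 | Ex1 | Ax5 | Ex2
Number of blocks = 5

5


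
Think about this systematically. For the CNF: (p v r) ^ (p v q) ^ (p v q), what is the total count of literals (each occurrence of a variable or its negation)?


Counting literals in each clause:
Clause 1: 2 literal(s)
Clause 2: 2 literal(s)
Clause 3: 2 literal(s)
Total = 6

6


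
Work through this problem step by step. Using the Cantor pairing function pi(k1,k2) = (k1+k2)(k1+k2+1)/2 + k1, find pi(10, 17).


k1 + k2 = 27
(k1+k2)(k1+k2+1)/2 = 27 * 28 / 2 = 378
pi = 378 + 10 = 388

388


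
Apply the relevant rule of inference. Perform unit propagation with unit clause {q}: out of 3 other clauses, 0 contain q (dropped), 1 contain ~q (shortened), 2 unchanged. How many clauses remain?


Satisfied (removed): 0
Shortened (remain): 1
Unchanged (remain): 2
Remaining = 1 + 2 = 3

3


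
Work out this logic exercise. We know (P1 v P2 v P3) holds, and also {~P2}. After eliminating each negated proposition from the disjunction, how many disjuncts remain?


Original disjuncts (3): P1, P2, P3
Negated (eliminate): ~P2
Remaining disjuncts: P1, P3
Count = 3 - 1 = 2

2


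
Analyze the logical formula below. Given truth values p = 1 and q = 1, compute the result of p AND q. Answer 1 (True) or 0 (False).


p = 1, q = 1
Operation: p AND q
Evaluate: 1 AND 1 = 1

1


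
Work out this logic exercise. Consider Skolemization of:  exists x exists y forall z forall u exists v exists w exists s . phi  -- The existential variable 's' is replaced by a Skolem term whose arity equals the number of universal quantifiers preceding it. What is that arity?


Quantifier prefix: exists x exists y forall z forall u exists v exists w exists s
's' is existentially quantified at position 7.
Universal variables preceding it: z, u
Skolem function arity = 2

2


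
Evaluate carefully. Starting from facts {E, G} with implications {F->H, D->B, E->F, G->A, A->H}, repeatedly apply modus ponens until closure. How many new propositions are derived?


Initial facts: {E, G}
Apply modus ponens to closure:
  E and E->F  =>  F
  G and G->A  =>  A
  A and A->H  =>  H
Final known: {A, E, F, G, H}
New propositions: {A, F, H}
Count = 3

3


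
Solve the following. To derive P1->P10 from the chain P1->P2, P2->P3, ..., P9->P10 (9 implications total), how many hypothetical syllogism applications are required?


With 9 implications in a chain connecting 10 propositions:
P1->P2, P2->P3, ..., P9->P10
Steps needed = (number of implications) - 1 = 9 - 1 = 8

8


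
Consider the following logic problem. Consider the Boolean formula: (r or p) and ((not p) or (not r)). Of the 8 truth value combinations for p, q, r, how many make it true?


Evaluate all 8 assignments for p, q, r:
p=0, q=0, r=0: 0
p=0, q=0, r=1: 1
p=0, q=1, r=0: 0
p=0, q=1, r=1: 1
p=1, q=0, r=0: 1
p=1, q=0, r=1: 0
p=1, q=1, r=0: 1
p=1, q=1, r=1: 0
Satisfying count = 4

4


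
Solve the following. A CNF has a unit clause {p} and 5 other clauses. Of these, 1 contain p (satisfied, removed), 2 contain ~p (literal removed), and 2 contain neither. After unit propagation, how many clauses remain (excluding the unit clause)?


Satisfied (removed): 1
Shortened (remain): 2
Unchanged (remain): 2
Remaining = 2 + 2 = 4

4


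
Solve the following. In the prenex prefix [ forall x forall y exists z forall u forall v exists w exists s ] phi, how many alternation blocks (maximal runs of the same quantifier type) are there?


Quantifier-type sequence: A A E A A E E  (A=forall, E=exists)
Group into maximal same-type runs:
  Ax2 | Ex1 | Ax2 | Ex2
Number of blocks = 4

4


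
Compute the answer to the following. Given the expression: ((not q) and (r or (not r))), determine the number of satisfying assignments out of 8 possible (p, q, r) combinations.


Check all 8 assignments:
p=0, q=0, r=0: 1
p=0, q=0, r=1: 1
p=0, q=1, r=0: 0
p=0, q=1, r=1: 0
p=1, q=0, r=0: 1
p=1, q=0, r=1: 1
p=1, q=1, r=0: 0
p=1, q=1, r=1: 0
Count of True = 4

4


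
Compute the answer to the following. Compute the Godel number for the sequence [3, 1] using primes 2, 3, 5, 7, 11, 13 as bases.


Encode each element as an exponent of the corresponding prime:
  2^3 = 8
  3^1 = 3
Product = 8 * 3 = 24

24


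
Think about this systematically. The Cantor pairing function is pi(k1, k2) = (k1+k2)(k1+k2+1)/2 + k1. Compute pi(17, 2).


k1 + k2 = 19
(k1+k2)(k1+k2+1)/2 = 19 * 20 / 2 = 190
pi = 190 + 17 = 207

207


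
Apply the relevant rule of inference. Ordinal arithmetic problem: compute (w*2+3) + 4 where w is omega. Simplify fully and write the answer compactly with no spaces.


Compute (w*2+3) + 4.
Ordinal + is associative but NOT commutative; for finite n>0, n + w = w but w + n stays w+n.
By associativity: (w*2+3) + 4 = w*2 + (3+4) = w*2+7.
Result = w*2+7

w*2+7


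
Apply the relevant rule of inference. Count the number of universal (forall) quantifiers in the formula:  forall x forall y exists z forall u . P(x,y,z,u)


Quantifier prefix: forall x forall y exists z forall u
Mark each quantifier type:
  U U E U
Universal count = 3, Existential count = 1
Asked for universal (forall) quantifiers: 3

3


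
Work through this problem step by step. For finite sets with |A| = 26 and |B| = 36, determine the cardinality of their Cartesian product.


The Cartesian product A x B contains all ordered pairs (a, b).
|A x B| = |A| * |B| = 26 * 36 = 936

936


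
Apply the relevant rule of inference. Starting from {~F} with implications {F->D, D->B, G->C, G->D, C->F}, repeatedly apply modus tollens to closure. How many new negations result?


Initial negated facts: {~F}
Apply modus tollens to closure:
  ~F and C->F  =>  ~C
  ~C and G->C  =>  ~G
Final negated: {~C, ~F, ~G}
New negations: {~C, ~G}
Count = 2

2
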